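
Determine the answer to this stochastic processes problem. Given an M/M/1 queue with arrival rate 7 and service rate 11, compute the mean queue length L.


rho = 7/11 = 0.6364
L = rho/(1-rho)
= 0.6364/0.3636
= 1.7500

1.7500


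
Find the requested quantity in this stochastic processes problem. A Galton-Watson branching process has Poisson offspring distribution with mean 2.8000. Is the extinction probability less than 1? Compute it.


Since mu = 2.8000 > 1, extinction prob q < 1.
Solve s = exp(mu*(s-1)) iteratively.
q = 0.0750

0.0750


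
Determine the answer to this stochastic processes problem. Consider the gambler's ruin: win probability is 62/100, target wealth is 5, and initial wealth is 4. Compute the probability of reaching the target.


Gambler's ruin formula:
r = q/p = 0.3800/0.6200 = 0.6129
P(win) = (1 - r^i)/(1 - r^N)
= (1 - 0.6129^4)/(1 - 0.6129^5)
= 0.9402

0.9402


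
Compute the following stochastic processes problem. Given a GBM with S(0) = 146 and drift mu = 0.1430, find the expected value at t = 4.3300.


E[S(t)] = S(0) * exp(mu * t)
= 146 * exp(0.1430 * 4.3300)
= 146 * 1.8574
= 271.1837

271.1837


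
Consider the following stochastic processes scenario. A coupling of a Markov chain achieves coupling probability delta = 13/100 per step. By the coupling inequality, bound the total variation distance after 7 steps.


TV distance bound <= (1-delta)^n
= (1 - 0.1300)^7
= 0.8700^7
= 0.3773

0.3773


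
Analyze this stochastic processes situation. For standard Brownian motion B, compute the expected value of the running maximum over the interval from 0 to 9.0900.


E(max B(s)) = sqrt(2t/pi)
= sqrt(2*9.0900/pi)
= sqrt(5.7869)
= 2.4056

2.4056


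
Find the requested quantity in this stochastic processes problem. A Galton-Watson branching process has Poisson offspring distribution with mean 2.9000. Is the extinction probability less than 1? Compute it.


Since mu = 2.9000 > 1, extinction prob q < 1.
Solve s = exp(mu*(s-1)) iteratively.
q = 0.0668

0.0668


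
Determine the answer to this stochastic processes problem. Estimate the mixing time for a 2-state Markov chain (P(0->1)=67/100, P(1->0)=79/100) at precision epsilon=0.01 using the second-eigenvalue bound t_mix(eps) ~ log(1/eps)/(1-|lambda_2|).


lambda_2 = |1 - p01 - p10| = |1 - 0.6700 - 0.7900| = 0.4600
t_mix ~ log(1/eps)/(1 - |lambda_2|)
= log(100)/(1 - 0.4600) = 4.6052/0.5400
= 8.5281

8.5281


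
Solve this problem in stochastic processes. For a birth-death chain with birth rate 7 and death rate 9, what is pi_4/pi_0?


For birth-death process, pi_n/pi_0 = (lambda/mu)^n
= (7/9)^4
= 0.3660

0.3660


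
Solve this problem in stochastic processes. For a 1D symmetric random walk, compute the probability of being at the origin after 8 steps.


P(S(8) = 0) = C(8,4) / 4^4
= 70 / 256
= 0.2734

0.2734


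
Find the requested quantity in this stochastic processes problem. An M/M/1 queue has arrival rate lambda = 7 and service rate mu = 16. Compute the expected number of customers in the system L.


rho = 7/16 = 0.4375
L = rho/(1-rho)
= 0.4375/0.5625
= 0.7778

0.7778


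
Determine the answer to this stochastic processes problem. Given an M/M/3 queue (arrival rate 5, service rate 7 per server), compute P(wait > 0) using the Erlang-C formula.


a = lambda/mu = 0.7143
rho = a/c = 0.2381
Erlang-C formula applied:
C(c,a) = 0.0389

0.0389


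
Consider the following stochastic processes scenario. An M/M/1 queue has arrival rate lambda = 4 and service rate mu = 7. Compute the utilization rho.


rho = lambda/mu
= 4/7
= 0.5714

0.5714


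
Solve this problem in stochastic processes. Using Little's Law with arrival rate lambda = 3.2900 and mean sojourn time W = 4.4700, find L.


Little's Law: L = lambda * W
= 3.2900 * 4.4700
= 14.7063

14.7063


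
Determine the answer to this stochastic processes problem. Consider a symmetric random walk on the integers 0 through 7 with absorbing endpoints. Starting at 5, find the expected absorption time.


For symmetric RW on 0,...,N with absorbing barriers, E(i) = i*(N-i)
E(5) = 5 * 2 = 10

10


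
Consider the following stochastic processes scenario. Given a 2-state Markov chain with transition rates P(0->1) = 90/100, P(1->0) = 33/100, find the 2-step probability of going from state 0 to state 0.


Computing P^2 by matrix multiplication.
P = [[0.1000, 0.9000], [0.3300, 0.6700]]
After raising P to the power 2:
P^2(0,0) = 0.3070

0.3070


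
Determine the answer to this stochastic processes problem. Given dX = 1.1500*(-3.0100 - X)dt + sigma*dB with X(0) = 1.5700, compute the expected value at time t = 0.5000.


E[X(t)] = mu + (X(0) - mu)*exp(-theta*t)
= -3.0100 + (1.5700 - -3.0100)*exp(-1.1500*0.5000)
= -3.0100 + 4.5800 * 0.5627
= -0.4328

-0.4328


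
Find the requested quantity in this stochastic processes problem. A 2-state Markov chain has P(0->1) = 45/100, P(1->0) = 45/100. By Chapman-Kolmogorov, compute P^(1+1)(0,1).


P^2 = P^1 * P^1
Computing via matrix multiplication of the transition matrix.
Entry (0,1) of P^2 = 0.4950

0.4950


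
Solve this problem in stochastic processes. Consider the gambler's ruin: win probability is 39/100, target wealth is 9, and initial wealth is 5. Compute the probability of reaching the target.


Gambler's ruin formula:
r = q/p = 0.6100/0.3900 = 1.5641
P(win) = (1 - r^i)/(1 - r^N)
= (1 - 1.5641^5)/(1 - 1.5641^9)
= 0.1519

0.1519


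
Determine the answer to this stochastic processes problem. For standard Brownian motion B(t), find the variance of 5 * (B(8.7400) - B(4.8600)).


Var(alpha*(B(t)-B(s))) = alpha^2 * (t-s)
= 5^2 * (8.7400 - 4.8600)
= 25 * 3.8800
= 97.0000

97.0000


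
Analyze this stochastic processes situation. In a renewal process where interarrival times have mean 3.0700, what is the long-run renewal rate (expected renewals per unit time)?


Long-run renewal rate = 1/E(X)
= 1/3.0700
= 0.3257

0.3257


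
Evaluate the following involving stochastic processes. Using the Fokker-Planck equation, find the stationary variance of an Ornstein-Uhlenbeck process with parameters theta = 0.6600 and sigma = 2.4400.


Stationary variance = sigma^2 / (2*theta)
= 2.4400^2 / (2*0.6600)
= 5.9536 / 1.3200
= 4.5103

4.5103


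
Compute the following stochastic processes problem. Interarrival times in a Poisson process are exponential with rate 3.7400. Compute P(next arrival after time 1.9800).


P(X > t) = exp(-lambda * t)
= exp(-3.7400 * 1.9800)
= exp(-7.4052) = 6.0808e-04

6.0808e-04


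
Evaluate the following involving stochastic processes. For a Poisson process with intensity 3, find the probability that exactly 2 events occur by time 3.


P(N(t)=k) = (lambda*t)^k * exp(-lambda*t) / k!
lambda*t = 9
= 9^2 * exp(-9) / 2!
= 81 * 1.2341e-04 / 2
= 0.0050

0.0050


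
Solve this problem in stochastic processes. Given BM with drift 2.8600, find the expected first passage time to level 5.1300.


Expected first passage time = a/mu
= 5.1300/2.8600
= 1.7937

1.7937


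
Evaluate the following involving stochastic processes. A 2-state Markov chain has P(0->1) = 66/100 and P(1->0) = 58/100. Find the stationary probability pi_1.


Stationary distribution: pi_0 = p10/(p01+p10), pi_1 = p01/(p01+p10)
p01 = 0.6600, p10 = 0.5800
pi_1 = 0.5323

0.5323


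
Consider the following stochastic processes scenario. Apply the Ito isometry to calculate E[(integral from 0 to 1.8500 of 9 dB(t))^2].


By Ito isometry: E[(int f dB)^2] = int f^2 dt
= 9^2 * 1.8500
= 81 * 1.8500 = 149.8500

149.8500


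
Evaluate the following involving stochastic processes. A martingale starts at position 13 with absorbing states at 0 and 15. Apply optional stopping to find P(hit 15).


By optional stopping theorem: E(M at tau) = M(0) = 13
P(hit 15)*15 + P(hit 0)*0 = 13
P(hit 15) = (13 - 0)/(15 - 0) = 13/15 = 0.8667

0.8667


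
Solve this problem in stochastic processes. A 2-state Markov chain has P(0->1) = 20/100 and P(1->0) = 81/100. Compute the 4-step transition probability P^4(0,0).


Computing P^4 by matrix multiplication.
P = [[0.8000, 0.2000], [0.8100, 0.1900]]
After raising P to the power 4:
P^4(0,0) = 0.8020

0.8020


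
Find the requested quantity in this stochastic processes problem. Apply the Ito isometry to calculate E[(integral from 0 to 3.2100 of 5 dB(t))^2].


By Ito isometry: E[(int f dB)^2] = int f^2 dt
= 5^2 * 3.2100
= 25 * 3.2100 = 80.2500

80.2500


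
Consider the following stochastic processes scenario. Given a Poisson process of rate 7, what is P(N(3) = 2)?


P(N(t)=k) = (lambda*t)^k * exp(-lambda*t) / k!
lambda*t = 21
= 21^2 * exp(-21) / 2!
= 441 * 7.5826e-10 / 2
= 1.6720e-07

1.6720e-07


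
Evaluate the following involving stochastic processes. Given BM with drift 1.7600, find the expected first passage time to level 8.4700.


Expected first passage time = a/mu
= 8.4700/1.7600
= 4.8125

4.8125


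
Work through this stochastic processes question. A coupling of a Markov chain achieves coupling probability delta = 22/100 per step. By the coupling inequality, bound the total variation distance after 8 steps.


TV distance bound <= (1-delta)^n
= (1 - 0.2200)^8
= 0.7800^8
= 0.1370

0.1370


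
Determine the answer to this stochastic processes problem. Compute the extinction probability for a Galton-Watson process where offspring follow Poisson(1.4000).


Since mu = 1.4000 > 1, extinction prob q < 1.
Solve s = exp(mu*(s-1)) iteratively.
q = 0.4890

0.4890


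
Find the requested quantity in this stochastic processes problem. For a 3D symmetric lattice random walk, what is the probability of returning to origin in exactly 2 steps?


P(return in 2 steps) = P(reverse first step) = 1/(2d)
= 1/6
= 0.1667

0.1667


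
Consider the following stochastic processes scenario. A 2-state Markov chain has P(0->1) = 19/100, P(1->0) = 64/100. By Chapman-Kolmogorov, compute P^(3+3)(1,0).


P^6 = P^3 * P^3
Computing via matrix multiplication of the transition matrix.
Entry (1,0) of P^6 = 0.7711

0.7711


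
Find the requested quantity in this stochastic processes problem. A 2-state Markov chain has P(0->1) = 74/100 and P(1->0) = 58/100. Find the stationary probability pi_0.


Stationary distribution: pi_0 = p10/(p01+p10), pi_1 = p01/(p01+p10)
p01 = 0.7400, p10 = 0.5800
pi_0 = 0.4394

0.4394


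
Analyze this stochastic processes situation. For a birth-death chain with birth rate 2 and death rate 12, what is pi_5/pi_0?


For birth-death process, pi_n/pi_0 = (lambda/mu)^n
= (2/12)^5
= 1.2860e-04

1.2860e-04


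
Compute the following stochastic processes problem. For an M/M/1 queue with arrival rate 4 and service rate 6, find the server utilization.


rho = lambda/mu
= 4/6
= 0.6667

0.6667


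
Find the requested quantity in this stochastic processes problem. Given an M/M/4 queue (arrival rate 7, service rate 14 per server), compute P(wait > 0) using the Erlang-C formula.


a = lambda/mu = 0.5000
rho = a/c = 0.1250
Erlang-C formula applied:
C(c,a) = 0.0018

0.0018


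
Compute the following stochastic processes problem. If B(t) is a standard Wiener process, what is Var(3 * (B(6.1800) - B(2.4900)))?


Var(alpha*(B(t)-B(s))) = alpha^2 * (t-s)
= 3^2 * (6.1800 - 2.4900)
= 9 * 3.6900
= 33.2100

33.2100


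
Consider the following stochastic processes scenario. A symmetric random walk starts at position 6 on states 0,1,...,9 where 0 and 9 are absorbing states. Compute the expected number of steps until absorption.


For symmetric RW on 0,...,N with absorbing barriers, E(i) = i*(N-i)
E(6) = 6 * 3 = 18

18


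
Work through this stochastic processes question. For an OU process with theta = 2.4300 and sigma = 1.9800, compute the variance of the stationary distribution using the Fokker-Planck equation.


Stationary variance = sigma^2 / (2*theta)
= 1.9800^2 / (2*2.4300)
= 3.9204 / 4.8600
= 0.8067

0.8067


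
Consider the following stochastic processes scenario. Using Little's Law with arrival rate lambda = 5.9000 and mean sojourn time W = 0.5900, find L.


Little's Law: L = lambda * W
= 5.9000 * 0.5900
= 3.4810

3.4810


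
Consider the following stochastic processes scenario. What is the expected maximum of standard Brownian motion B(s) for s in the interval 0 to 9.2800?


E(max B(s)) = sqrt(2t/pi)
= sqrt(2*9.2800/pi)
= sqrt(5.9078)
= 2.4306

2.4306


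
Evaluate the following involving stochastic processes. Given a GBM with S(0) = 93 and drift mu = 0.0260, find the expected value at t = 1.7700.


E[S(t)] = S(0) * exp(mu * t)
= 93 * exp(0.0260 * 1.7700)
= 93 * 1.0471
= 97.3799

97.3799


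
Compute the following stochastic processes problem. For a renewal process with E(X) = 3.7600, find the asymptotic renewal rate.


Long-run renewal rate = 1/E(X)
= 1/3.7600
= 0.2660

0.2660


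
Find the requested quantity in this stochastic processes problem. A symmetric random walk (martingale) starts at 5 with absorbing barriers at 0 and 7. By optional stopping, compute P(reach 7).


By optional stopping theorem: E(M at tau) = M(0) = 5
P(hit 7)*7 + P(hit 0)*0 = 5
P(hit 7) = (5 - 0)/(7 - 0) = 5/7 = 0.7143

0.7143


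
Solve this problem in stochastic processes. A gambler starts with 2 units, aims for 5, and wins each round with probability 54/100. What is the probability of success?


Gambler's ruin formula:
r = q/p = 0.4600/0.5400 = 0.8519
P(win) = (1 - r^i)/(1 - r^N)
= (1 - 0.8519^2)/(1 - 0.8519^5)
= 0.4975

0.4975


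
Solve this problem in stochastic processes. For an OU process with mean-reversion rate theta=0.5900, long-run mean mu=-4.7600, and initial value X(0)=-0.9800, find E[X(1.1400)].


E[X(t)] = mu + (X(0) - mu)*exp(-theta*t)
= -4.7600 + (-0.9800 - -4.7600)*exp(-0.5900*1.1400)
= -4.7600 + 3.7800 * 0.5104
= -2.8308

-2.8308


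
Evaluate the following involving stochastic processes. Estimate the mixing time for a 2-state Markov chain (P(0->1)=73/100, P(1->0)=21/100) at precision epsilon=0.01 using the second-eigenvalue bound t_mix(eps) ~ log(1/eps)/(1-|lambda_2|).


lambda_2 = |1 - p01 - p10| = |1 - 0.7300 - 0.2100| = 0.0600
t_mix ~ log(1/eps)/(1 - |lambda_2|)
= log(100)/(1 - 0.0600) = 4.6052/0.9400
= 4.8991

4.8991


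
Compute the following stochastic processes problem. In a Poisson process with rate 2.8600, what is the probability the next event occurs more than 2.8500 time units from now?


P(X > t) = exp(-lambda * t)
= exp(-2.8600 * 2.8500)
= exp(-8.1510) = 2.8845e-04

2.8845e-04


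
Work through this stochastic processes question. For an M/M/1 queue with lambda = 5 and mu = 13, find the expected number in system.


rho = 5/13 = 0.3846
L = rho/(1-rho)
= 0.3846/0.6154
= 0.6250

0.6250


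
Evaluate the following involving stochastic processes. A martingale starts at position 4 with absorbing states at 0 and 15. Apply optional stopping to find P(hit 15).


By optional stopping theorem: E(M at tau) = M(0) = 4
P(hit 15)*15 + P(hit 0)*0 = 4
P(hit 15) = (4 - 0)/(15 - 0) = 4/15 = 0.2667

0.2667


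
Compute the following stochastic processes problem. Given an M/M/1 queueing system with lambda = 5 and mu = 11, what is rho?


rho = lambda/mu
= 5/11
= 0.4545

0.4545


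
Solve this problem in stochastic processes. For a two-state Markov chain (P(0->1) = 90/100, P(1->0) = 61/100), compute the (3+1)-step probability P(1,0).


P^4 = P^3 * P^1
Computing via matrix multiplication of the transition matrix.
Entry (1,0) of P^4 = 0.3766

0.3766


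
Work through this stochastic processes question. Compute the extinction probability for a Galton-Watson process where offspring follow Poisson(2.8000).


Since mu = 2.8000 > 1, extinction prob q < 1.
Solve s = exp(mu*(s-1)) iteratively.
q = 0.0750

0.0750


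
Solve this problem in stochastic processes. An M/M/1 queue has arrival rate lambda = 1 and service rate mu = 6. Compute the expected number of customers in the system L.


rho = 1/6 = 0.1667
L = rho/(1-rho)
= 0.1667/0.8333
= 0.2000

0.2000


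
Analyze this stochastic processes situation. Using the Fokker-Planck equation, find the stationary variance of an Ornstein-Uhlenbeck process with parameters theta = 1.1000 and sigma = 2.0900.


Stationary variance = sigma^2 / (2*theta)
= 2.0900^2 / (2*1.1000)
= 4.3681 / 2.2000
= 1.9855

1.9855


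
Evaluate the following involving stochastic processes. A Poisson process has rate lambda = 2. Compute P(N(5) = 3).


P(N(t)=k) = (lambda*t)^k * exp(-lambda*t) / k!
lambda*t = 10
= 10^3 * exp(-10) / 3!
= 1000 * 4.5400e-05 / 6
= 0.0076

0.0076


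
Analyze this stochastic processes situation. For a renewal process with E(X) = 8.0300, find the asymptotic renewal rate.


Long-run renewal rate = 1/E(X)
= 1/8.0300
= 0.1245

0.1245


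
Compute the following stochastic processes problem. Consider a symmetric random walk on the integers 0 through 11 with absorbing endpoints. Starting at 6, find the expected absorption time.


For symmetric RW on 0,...,N with absorbing barriers, E(i) = i*(N-i)
E(6) = 6 * 5 = 30

30


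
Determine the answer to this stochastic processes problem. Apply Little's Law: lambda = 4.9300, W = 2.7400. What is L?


Little's Law: L = lambda * W
= 4.9300 * 2.7400
= 13.5082

13.5082


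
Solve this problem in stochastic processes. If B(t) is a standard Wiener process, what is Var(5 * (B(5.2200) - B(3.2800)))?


Var(alpha*(B(t)-B(s))) = alpha^2 * (t-s)
= 5^2 * (5.2200 - 3.2800)
= 25 * 1.9400
= 48.5000

48.5000


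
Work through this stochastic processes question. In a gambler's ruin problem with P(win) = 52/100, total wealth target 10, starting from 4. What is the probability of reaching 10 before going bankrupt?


Gambler's ruin formula:
r = q/p = 0.4800/0.5200 = 0.9231
P(win) = (1 - r^i)/(1 - r^N)
= (1 - 0.9231^4)/(1 - 0.9231^10)
= 0.4974

0.4974


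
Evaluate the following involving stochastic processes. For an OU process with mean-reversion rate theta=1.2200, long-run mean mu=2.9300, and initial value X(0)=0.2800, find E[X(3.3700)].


E[X(t)] = mu + (X(0) - mu)*exp(-theta*t)
= 2.9300 + (0.2800 - 2.9300)*exp(-1.2200*3.3700)
= 2.9300 + -2.6500 * 0.0164
= 2.8866

2.8866


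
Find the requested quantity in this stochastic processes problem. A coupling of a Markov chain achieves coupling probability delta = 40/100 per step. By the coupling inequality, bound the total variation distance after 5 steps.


TV distance bound <= (1-delta)^n
= (1 - 0.4000)^5
= 0.6000^5
= 0.0778

0.0778


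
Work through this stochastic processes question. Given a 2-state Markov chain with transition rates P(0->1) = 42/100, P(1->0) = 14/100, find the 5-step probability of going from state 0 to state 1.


Computing P^5 by matrix multiplication.
P = [[0.5800, 0.4200], [0.1400, 0.8600]]
After raising P to the power 5:
P^5(0,1) = 0.7376

0.7376


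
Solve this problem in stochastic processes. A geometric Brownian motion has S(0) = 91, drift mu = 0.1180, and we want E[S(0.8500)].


E[S(t)] = S(0) * exp(mu * t)
= 91 * exp(0.1180 * 0.8500)
= 91 * 1.1055
= 100.6007

100.6007


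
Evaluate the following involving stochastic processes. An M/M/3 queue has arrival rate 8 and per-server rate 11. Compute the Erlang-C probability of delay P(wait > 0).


a = lambda/mu = 0.7273
rho = a/c = 0.2424
Erlang-C formula applied:
C(c,a) = 0.0408

0.0408


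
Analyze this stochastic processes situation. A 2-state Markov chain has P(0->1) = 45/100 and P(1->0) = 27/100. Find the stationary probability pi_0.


Stationary distribution: pi_0 = p10/(p01+p10), pi_1 = p01/(p01+p10)
p01 = 0.4500, p10 = 0.2700
pi_0 = 0.3750

0.3750


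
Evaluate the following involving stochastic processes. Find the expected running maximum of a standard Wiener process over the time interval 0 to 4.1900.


E(max B(s)) = sqrt(2t/pi)
= sqrt(2*4.1900/pi)
= sqrt(2.6674)
= 1.6332

1.6332


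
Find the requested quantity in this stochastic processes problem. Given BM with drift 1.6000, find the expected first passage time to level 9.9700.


Expected first passage time = a/mu
= 9.9700/1.6000
= 6.2313

6.2313


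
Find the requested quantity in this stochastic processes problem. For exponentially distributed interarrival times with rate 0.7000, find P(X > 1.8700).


P(X > t) = exp(-lambda * t)
= exp(-0.7000 * 1.8700)
= exp(-1.3090) = 0.2701

0.2701


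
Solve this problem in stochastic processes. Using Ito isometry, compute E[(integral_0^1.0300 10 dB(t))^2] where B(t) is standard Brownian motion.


By Ito isometry: E[(int f dB)^2] = int f^2 dt
= 10^2 * 1.0300
= 100 * 1.0300 = 103.0000

103.0000


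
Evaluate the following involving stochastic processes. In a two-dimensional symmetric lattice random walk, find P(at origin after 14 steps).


P = C(14,7)^2 / 4^14
= 3432^2 / 268435456
= 11778624 / 268435456
= 0.0439

0.0439


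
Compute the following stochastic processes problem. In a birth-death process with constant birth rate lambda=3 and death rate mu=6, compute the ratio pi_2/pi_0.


For birth-death process, pi_n/pi_0 = (lambda/mu)^n
= (3/6)^2
= 0.2500

0.2500


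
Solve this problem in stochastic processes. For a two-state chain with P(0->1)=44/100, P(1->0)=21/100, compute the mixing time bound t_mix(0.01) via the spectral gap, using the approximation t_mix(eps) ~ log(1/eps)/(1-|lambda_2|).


lambda_2 = |1 - p01 - p10| = |1 - 0.4400 - 0.2100| = 0.3500
t_mix ~ log(1/eps)/(1 - |lambda_2|)
= log(100)/(1 - 0.3500) = 4.6052/0.6500
= 7.0849

7.0849


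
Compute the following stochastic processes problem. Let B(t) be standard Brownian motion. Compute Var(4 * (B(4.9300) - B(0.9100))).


Var(alpha*(B(t)-B(s))) = alpha^2 * (t-s)
= 4^2 * (4.9300 - 0.9100)
= 16 * 4.0200
= 64.3200

64.3200


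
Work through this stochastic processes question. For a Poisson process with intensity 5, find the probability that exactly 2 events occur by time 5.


P(N(t)=k) = (lambda*t)^k * exp(-lambda*t) / k!
lambda*t = 25
= 25^2 * exp(-25) / 2!
= 625 * 1.3888e-11 / 2
= 4.3400e-09

4.3400e-09


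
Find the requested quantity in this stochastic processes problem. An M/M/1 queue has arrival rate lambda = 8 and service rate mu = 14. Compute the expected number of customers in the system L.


rho = 8/14 = 0.5714
L = rho/(1-rho)
= 0.5714/0.4286
= 1.3333

1.3333


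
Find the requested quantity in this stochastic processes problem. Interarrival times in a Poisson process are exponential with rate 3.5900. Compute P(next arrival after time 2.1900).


P(X > t) = exp(-lambda * t)
= exp(-3.5900 * 2.1900)
= exp(-7.8621) = 3.8506e-04

3.8506e-04


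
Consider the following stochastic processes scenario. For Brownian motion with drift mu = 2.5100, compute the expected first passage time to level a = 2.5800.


Expected first passage time = a/mu
= 2.5800/2.5100
= 1.0279

1.0279


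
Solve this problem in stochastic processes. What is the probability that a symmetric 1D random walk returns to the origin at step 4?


P(S(4) = 0) = C(4,2) / 4^2
= 6 / 16
= 0.3750

0.3750


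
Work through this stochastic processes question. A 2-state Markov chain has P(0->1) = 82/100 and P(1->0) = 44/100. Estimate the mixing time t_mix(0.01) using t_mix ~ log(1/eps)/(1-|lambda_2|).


lambda_2 = |1 - p01 - p10| = |1 - 0.8200 - 0.4400| = 0.2600
t_mix ~ log(1/eps)/(1 - |lambda_2|)
= log(100)/(1 - 0.2600) = 4.6052/0.7400
= 6.2232

6.2232


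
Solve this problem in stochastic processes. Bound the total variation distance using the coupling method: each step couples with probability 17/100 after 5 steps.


TV distance bound <= (1-delta)^n
= (1 - 0.1700)^5
= 0.8300^5
= 0.3939

0.3939


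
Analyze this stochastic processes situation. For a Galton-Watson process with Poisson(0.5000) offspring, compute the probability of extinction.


Since mu = 0.5000 <= 1, extinction probability = 1.

1.0000


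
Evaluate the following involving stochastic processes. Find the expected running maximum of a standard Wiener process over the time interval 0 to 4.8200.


E(max B(s)) = sqrt(2t/pi)
= sqrt(2*4.8200/pi)
= sqrt(3.0685)
= 1.7517

1.7517


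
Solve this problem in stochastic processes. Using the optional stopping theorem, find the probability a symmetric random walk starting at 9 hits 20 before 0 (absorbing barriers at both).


By optional stopping theorem: E(M at tau) = M(0) = 9
P(hit 20)*20 + P(hit 0)*0 = 9
P(hit 20) = (9 - 0)/(20 - 0) = 9/20 = 0.4500

0.4500


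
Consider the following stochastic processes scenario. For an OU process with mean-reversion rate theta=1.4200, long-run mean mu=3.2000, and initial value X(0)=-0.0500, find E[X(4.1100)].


E[X(t)] = mu + (X(0) - mu)*exp(-theta*t)
= 3.2000 + (-0.0500 - 3.2000)*exp(-1.4200*4.1100)
= 3.2000 + -3.2500 * 0.0029
= 3.1905

3.1905


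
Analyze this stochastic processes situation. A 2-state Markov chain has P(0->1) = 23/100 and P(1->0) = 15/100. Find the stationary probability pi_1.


Stationary distribution: pi_0 = p10/(p01+p10), pi_1 = p01/(p01+p10)
p01 = 0.2300, p10 = 0.1500
pi_1 = 0.6053

0.6053


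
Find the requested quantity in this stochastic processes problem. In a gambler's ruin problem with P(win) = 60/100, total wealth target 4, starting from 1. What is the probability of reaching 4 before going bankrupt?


Gambler's ruin formula:
r = q/p = 0.4000/0.6000 = 0.6667
P(win) = (1 - r^i)/(1 - r^N)
= (1 - 0.6667^1)/(1 - 0.6667^4)
= 0.4154

0.4154


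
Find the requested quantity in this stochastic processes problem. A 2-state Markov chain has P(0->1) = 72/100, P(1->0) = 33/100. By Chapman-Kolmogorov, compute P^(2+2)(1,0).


P^4 = P^2 * P^2
Computing via matrix multiplication of the transition matrix.
Entry (1,0) of P^4 = 0.3143

0.3143


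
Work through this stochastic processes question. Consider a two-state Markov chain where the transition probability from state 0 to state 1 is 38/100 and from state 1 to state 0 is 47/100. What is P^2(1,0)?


Computing P^2 by matrix multiplication.
P = [[0.6200, 0.3800], [0.4700, 0.5300]]
After raising P to the power 2:
P^2(1,0) = 0.5405

0.5405


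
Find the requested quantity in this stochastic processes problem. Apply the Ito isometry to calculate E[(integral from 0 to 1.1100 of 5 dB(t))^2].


By Ito isometry: E[(int f dB)^2] = int f^2 dt
= 5^2 * 1.1100
= 25 * 1.1100 = 27.7500

27.7500


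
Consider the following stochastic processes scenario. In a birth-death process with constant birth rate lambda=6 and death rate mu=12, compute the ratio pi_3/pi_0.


For birth-death process, pi_n/pi_0 = (lambda/mu)^n
= (6/12)^3
= 0.1250

0.1250


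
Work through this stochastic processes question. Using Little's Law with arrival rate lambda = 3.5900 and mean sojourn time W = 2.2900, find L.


Little's Law: L = lambda * W
= 3.5900 * 2.2900
= 8.2211

8.2211


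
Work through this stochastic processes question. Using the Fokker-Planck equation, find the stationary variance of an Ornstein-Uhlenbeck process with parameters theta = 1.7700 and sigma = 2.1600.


Stationary variance = sigma^2 / (2*theta)
= 2.1600^2 / (2*1.7700)
= 4.6656 / 3.5400
= 1.3180

1.3180


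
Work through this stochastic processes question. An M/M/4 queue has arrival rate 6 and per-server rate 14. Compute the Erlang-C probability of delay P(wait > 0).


a = lambda/mu = 0.4286
rho = a/c = 0.1071
Erlang-C formula applied:
C(c,a) = 0.0010

0.0010


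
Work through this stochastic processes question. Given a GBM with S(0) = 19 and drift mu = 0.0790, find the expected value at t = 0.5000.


E[S(t)] = S(0) * exp(mu * t)
= 19 * exp(0.0790 * 0.5000)
= 19 * 1.0403
= 19.7655

19.7655


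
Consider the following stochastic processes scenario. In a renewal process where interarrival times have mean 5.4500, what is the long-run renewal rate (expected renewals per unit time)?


Long-run renewal rate = 1/E(X)
= 1/5.4500
= 0.1835

0.1835


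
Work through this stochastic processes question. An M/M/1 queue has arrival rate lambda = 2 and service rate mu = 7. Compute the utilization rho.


rho = lambda/mu
= 2/7
= 0.2857

0.2857


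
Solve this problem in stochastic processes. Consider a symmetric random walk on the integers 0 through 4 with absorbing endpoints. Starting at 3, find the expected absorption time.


For symmetric RW on 0,...,N with absorbing barriers, E(i) = i*(N-i)
E(3) = 3 * 1 = 3

3


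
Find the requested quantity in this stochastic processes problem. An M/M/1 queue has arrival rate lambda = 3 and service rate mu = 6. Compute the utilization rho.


rho = lambda/mu
= 3/6
= 0.5000

0.5000


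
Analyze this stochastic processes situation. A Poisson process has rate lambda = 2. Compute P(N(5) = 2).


P(N(t)=k) = (lambda*t)^k * exp(-lambda*t) / k!
lambda*t = 10
= 10^2 * exp(-10) / 2!
= 100 * 4.5400e-05 / 2
= 0.0023

0.0023


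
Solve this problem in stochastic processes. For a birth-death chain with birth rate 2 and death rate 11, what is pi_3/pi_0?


For birth-death process, pi_n/pi_0 = (lambda/mu)^n
= (2/11)^3
= 0.0060

0.0060


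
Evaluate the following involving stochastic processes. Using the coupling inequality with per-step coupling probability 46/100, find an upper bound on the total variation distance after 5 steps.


TV distance bound <= (1-delta)^n
= (1 - 0.4600)^5
= 0.5400^5
= 0.0459

0.0459


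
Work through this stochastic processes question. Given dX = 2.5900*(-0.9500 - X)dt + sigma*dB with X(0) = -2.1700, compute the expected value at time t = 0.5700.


E[X(t)] = mu + (X(0) - mu)*exp(-theta*t)
= -0.9500 + (-2.1700 - -0.9500)*exp(-2.5900*0.5700)
= -0.9500 + -1.2200 * 0.2285
= -1.2287

-1.2287


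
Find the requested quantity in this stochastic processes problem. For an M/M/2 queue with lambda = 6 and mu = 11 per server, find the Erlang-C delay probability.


a = lambda/mu = 0.5455
rho = a/c = 0.2727
Erlang-C formula applied:
C(c,a) = 0.1169

0.1169


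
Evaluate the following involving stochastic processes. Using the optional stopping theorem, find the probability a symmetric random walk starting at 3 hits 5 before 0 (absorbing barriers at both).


By optional stopping theorem: E(M at tau) = M(0) = 3
P(hit 5)*5 + P(hit 0)*0 = 3
P(hit 5) = (3 - 0)/(5 - 0) = 3/5 = 0.6000

0.6000


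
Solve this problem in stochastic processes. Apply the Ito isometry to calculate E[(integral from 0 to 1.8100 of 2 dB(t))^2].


By Ito isometry: E[(int f dB)^2] = int f^2 dt
= 2^2 * 1.8100
= 4 * 1.8100 = 7.2400

7.2400


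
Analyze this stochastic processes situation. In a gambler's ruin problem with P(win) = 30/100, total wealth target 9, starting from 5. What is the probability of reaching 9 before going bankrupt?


Gambler's ruin formula:
r = q/p = 0.7000/0.3000 = 2.3333
P(win) = (1 - r^i)/(1 - r^N)
= (1 - 2.3333^5)/(1 - 2.3333^9)
= 0.0333

0.0333


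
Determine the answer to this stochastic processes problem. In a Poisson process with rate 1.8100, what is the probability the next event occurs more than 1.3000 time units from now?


P(X > t) = exp(-lambda * t)
= exp(-1.8100 * 1.3000)
= exp(-2.3530) = 0.0951

0.0951


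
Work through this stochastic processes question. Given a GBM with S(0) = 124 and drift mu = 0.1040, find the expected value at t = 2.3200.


E[S(t)] = S(0) * exp(mu * t)
= 124 * exp(0.1040 * 2.3200)
= 124 * 1.2729
= 157.8368

157.8368


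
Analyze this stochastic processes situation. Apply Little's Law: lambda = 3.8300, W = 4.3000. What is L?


Little's Law: L = lambda * W
= 3.8300 * 4.3000
= 16.4690

16.4690


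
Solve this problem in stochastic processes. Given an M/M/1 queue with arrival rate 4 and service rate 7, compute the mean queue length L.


rho = 4/7 = 0.5714
L = rho/(1-rho)
= 0.5714/0.4286
= 1.3333

1.3333


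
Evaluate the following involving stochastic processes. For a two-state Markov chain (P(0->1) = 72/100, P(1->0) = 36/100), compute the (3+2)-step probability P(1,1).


P^5 = P^3 * P^2
Computing via matrix multiplication of the transition matrix.
Entry (1,1) of P^5 = 0.6667

0.6667


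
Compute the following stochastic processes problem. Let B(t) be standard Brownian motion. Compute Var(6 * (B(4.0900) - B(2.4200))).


Var(alpha*(B(t)-B(s))) = alpha^2 * (t-s)
= 6^2 * (4.0900 - 2.4200)
= 36 * 1.6700
= 60.1200

60.1200


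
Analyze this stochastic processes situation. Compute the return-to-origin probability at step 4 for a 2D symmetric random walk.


P = C(4,2)^2 / 4^4
= 6^2 / 256
= 36 / 256
= 0.1406

0.1406


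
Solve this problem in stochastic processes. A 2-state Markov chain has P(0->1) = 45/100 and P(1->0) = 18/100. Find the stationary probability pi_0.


Stationary distribution: pi_0 = p10/(p01+p10), pi_1 = p01/(p01+p10)
p01 = 0.4500, p10 = 0.1800
pi_0 = 0.2857

0.2857


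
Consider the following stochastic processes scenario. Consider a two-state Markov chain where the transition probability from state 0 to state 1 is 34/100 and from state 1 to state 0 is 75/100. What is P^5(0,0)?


Computing P^5 by matrix multiplication.
P = [[0.6600, 0.3400], [0.7500, 0.2500]]
After raising P to the power 5:
P^5(0,0) = 0.6881

0.6881


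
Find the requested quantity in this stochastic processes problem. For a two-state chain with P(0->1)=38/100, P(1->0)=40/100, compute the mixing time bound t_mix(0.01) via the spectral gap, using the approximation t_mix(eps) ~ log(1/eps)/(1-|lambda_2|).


lambda_2 = |1 - p01 - p10| = |1 - 0.3800 - 0.4000| = 0.2200
t_mix ~ log(1/eps)/(1 - |lambda_2|)
= log(100)/(1 - 0.2200) = 4.6052/0.7800
= 5.9041

5.9041


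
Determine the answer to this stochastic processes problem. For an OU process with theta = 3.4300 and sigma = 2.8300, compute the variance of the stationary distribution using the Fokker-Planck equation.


Stationary variance = sigma^2 / (2*theta)
= 2.8300^2 / (2*3.4300)
= 8.0089 / 6.8600
= 1.1675

1.1675


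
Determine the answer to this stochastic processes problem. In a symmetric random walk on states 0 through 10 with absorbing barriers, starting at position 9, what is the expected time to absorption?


For symmetric RW on 0,...,N with absorbing barriers, E(i) = i*(N-i)
E(9) = 9 * 1 = 9

9


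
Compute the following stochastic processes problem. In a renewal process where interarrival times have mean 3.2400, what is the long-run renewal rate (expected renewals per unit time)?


Long-run renewal rate = 1/E(X)
= 1/3.2400
= 0.3086

0.3086


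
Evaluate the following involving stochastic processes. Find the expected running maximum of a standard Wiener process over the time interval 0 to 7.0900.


E(max B(s)) = sqrt(2t/pi)
= sqrt(2*7.0900/pi)
= sqrt(4.5136)
= 2.1245

2.1245


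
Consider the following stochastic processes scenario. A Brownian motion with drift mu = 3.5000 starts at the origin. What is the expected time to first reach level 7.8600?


Expected first passage time = a/mu
= 7.8600/3.5000
= 2.2457

2.2457


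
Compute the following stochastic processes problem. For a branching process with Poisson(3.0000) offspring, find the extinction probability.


Since mu = 3.0000 > 1, extinction prob q < 1.
Solve s = exp(mu*(s-1)) iteratively.
q = 0.0595

0.0595


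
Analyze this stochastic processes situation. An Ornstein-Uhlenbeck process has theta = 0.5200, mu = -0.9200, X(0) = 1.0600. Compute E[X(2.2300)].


E[X(t)] = mu + (X(0) - mu)*exp(-theta*t)
= -0.9200 + (1.0600 - -0.9200)*exp(-0.5200*2.2300)
= -0.9200 + 1.9800 * 0.3136
= -0.2990

-0.2990


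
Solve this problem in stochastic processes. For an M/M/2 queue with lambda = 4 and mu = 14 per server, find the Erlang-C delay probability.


a = lambda/mu = 0.2857
rho = a/c = 0.1429
Erlang-C formula applied:
C(c,a) = 0.0357

0.0357


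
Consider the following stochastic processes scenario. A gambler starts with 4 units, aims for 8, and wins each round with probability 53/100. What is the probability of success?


Gambler's ruin formula:
r = q/p = 0.4700/0.5300 = 0.8868
P(win) = (1 - r^i)/(1 - r^N)
= (1 - 0.8868^4)/(1 - 0.8868^8)
= 0.6179

0.6179


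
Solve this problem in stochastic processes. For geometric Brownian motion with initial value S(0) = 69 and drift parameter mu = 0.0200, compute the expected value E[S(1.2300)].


E[S(t)] = S(0) * exp(mu * t)
= 69 * exp(0.0200 * 1.2300)
= 69 * 1.0249
= 70.7185

70.7185


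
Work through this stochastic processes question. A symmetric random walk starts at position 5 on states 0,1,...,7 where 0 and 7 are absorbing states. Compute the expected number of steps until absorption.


For symmetric RW on 0,...,N with absorbing barriers, E(i) = i*(N-i)
E(5) = 5 * 2 = 10

10


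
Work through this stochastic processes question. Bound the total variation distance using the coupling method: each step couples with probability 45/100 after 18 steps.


TV distance bound <= (1-delta)^n
= (1 - 0.4500)^18
= 0.5500^18
= 2.1209e-05

2.1209e-05


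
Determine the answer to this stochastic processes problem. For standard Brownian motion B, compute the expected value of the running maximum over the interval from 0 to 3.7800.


E(max B(s)) = sqrt(2t/pi)
= sqrt(2*3.7800/pi)
= sqrt(2.4064)
= 1.5513

1.5513


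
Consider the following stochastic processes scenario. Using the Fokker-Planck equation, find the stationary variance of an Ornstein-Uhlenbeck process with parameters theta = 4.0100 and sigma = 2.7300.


Stationary variance = sigma^2 / (2*theta)
= 2.7300^2 / (2*4.0100)
= 7.4529 / 8.0200
= 0.9293

0.9293


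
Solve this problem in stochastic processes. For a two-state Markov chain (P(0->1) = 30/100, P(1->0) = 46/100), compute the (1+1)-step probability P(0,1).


P^2 = P^1 * P^1
Computing via matrix multiplication of the transition matrix.
Entry (0,1) of P^2 = 0.3720

0.3720


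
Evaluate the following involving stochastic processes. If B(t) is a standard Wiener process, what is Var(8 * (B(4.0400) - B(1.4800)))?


Var(alpha*(B(t)-B(s))) = alpha^2 * (t-s)
= 8^2 * (4.0400 - 1.4800)
= 64 * 2.5600
= 163.8400

163.8400


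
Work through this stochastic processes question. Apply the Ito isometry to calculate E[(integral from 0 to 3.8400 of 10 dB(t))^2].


By Ito isometry: E[(int f dB)^2] = int f^2 dt
= 10^2 * 3.8400
= 100 * 3.8400 = 384.0000

384.0000


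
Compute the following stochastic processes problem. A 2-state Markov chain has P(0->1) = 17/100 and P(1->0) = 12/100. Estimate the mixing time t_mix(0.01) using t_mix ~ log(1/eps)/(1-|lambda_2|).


lambda_2 = |1 - p01 - p10| = |1 - 0.1700 - 0.1200| = 0.7100
t_mix ~ log(1/eps)/(1 - |lambda_2|)
= log(100)/(1 - 0.7100) = 4.6052/0.2900
= 15.8799

15.8799


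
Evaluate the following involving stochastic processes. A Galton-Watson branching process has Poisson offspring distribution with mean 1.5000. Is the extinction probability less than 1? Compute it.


Since mu = 1.5000 > 1, extinction prob q < 1.
Solve s = exp(mu*(s-1)) iteratively.
q = 0.4172

0.4172


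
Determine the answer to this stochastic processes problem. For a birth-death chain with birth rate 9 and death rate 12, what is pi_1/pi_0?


For birth-death process, pi_n/pi_0 = (lambda/mu)^n
= (9/12)^1
= 0.7500

0.7500


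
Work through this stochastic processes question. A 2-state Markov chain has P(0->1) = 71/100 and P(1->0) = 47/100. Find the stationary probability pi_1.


Stationary distribution: pi_0 = p10/(p01+p10), pi_1 = p01/(p01+p10)
p01 = 0.7100, p10 = 0.4700
pi_1 = 0.6017

0.6017


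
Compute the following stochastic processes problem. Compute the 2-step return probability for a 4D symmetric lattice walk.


P(return in 2 steps) = P(reverse first step) = 1/(2d)
= 1/8
= 0.1250

0.1250


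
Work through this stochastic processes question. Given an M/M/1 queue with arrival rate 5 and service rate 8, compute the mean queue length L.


rho = 5/8 = 0.6250
L = rho/(1-rho)
= 0.6250/0.3750
= 1.6667

1.6667


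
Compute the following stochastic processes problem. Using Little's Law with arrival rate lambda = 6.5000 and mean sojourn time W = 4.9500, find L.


Little's Law: L = lambda * W
= 6.5000 * 4.9500
= 32.1750

32.1750
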